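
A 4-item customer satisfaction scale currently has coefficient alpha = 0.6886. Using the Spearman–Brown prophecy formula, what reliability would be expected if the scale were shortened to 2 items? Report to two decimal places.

predicted reliability = 0.53

Length factor m = 2/4 = 0.5000
α' = m·α / (1 − (1−m)·α)
   = 2/4 × 0.6886 / (1 − (1 − 2/4) × 0.6886)
   = 0.3443 / 0.6557 = 0.53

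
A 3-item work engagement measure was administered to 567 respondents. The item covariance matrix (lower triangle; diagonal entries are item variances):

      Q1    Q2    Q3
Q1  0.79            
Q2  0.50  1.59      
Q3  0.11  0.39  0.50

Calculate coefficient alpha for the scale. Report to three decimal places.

coefficient alpha = 0.615

Σσᵢ² = 0.79 + 1.59 + 0.50 = 2.88
Sum of the distinct covariances = 1.00
σ²_total = 2.88 + 2 × 1.00 = 4.88
α = (k/(k−1))·(1 − Σσᵢ²/σ²_total) = (3/2)·(1 − 2.88/4.88) = 0.615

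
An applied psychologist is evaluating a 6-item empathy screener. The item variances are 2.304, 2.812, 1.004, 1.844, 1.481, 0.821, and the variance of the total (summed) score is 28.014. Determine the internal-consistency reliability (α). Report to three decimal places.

ΣVar(i) = 2.304 + 2.812 + 1.004 + 1.844 + 1.481 + 0.821 = 10.266
α = (k/(k−1))·(1 − ΣVar(i)/Var(T)) = (6/5)·(1 − 10.266/28.014) = 0.760

α = 0.760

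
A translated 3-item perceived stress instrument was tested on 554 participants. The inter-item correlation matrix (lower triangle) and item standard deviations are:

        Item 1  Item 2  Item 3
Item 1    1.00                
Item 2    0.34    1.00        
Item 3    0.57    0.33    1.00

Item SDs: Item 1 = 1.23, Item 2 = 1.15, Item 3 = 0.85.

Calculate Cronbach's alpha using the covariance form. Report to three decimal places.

Σσ²ᵢ = 1.23² + 1.15² + 0.85² = 3.5579
Covariances σ_ij = r_ij · s_i · s_j:
  σ(Item 1,Item 2) = 0.34 × 1.23 × 1.15 = 0.4809
  σ(Item 1,Item 3) = 0.57 × 1.23 × 0.85 = 0.5959
  σ(Item 2,Item 3) = 0.33 × 1.15 × 0.85 = 0.3226
σ²_T = Σσ²ᵢ + 2·Σσ_ij = 3.5579 + 2 × 1.3994 = 6.3567
α = (3/2)·(1 − 3.5579/6.3567) = 0.660

Cronbach's alpha = 0.660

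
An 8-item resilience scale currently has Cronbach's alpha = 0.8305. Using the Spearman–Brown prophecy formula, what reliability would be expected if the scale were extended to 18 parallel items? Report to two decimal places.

predicted reliability = 0.92

Length factor m = 18/8 = 2.2500
α' = m·α / (1 + (m−1)·α)
   = 18/8 × 0.8305 / (1 + (18/8 − 1) × 0.8305)
   = 1.8686 / 2.0381 = 0.92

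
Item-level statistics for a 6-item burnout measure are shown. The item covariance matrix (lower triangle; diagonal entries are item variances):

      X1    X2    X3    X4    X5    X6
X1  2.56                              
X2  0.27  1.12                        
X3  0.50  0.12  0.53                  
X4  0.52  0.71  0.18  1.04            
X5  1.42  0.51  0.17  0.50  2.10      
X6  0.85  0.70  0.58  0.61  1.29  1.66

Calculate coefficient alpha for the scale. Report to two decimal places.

Σσᵢ² = 2.56 + 1.12 + 0.53 + 1.04 + 2.10 + 1.66 = 9.01
Sum of off-diagonal covariances = 8.93
σ²_total = 9.01 + 2 × 8.93 = 26.87
α = (k/(k−1))·(1 − Σσᵢ²/σ²_total) = (6/5)·(1 − 9.01/26.87) = 0.80

coefficient alpha = 0.80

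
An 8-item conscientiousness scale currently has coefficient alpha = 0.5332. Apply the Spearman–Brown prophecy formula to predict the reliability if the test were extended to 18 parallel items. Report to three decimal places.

Length factor m = 18/8 = 2.2500
α' = m·α / (1 + (m−1)·α)
   = 18/8 × 0.5332 / (1 + (18/8 − 1) × 0.5332)
   = 1.1997 / 1.6665 = 0.720

predicted reliability = 0.720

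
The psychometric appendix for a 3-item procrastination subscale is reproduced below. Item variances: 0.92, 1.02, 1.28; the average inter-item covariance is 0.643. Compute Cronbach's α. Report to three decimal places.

Σσᵢ² = 0.92 + 1.02 + 1.28 = 3.22
Sum of the 3 distinct covariances = 3 × 0.643 = 1.929
Var(T) = Σσᵢ² + 2·Σcov = 3.22 + 2 × 1.929 = 7.078
α = (3/2)·(1 − 3.22/7.078) = 0.818

Cronbach's α = 0.818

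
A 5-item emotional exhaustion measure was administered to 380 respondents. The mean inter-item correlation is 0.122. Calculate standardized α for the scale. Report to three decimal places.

Standardized α = k·r̄ / (1 + (k−1)·r̄) = 5 × 0.122 / (1 + 4 × 0.122)
  = 0.6100 / 1.4880 = 0.410

α = 0.410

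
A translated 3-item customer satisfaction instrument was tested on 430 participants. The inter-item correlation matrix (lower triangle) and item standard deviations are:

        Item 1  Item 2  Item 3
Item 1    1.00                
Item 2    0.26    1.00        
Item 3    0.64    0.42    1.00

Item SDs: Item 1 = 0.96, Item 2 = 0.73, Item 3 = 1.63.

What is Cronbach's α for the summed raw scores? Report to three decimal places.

Σσ²ᵢ = 0.96² + 0.73² + 1.63² = 4.1114
Covariances σ_ij = r_ij · s_i · s_j:
  σ(Item 1,Item 2) = 0.26 × 0.96 × 0.73 = 0.1822
  σ(Item 1,Item 3) = 0.64 × 0.96 × 1.63 = 1.0015
  σ(Item 2,Item 3) = 0.42 × 0.73 × 1.63 = 0.4998
σ²_T = Σσ²ᵢ + 2·Σσ_ij = 4.1114 + 2 × 1.6835 = 7.4784
α = (3/2)·(1 − 4.1114/7.4784) = 0.675

Cronbach's α = 0.675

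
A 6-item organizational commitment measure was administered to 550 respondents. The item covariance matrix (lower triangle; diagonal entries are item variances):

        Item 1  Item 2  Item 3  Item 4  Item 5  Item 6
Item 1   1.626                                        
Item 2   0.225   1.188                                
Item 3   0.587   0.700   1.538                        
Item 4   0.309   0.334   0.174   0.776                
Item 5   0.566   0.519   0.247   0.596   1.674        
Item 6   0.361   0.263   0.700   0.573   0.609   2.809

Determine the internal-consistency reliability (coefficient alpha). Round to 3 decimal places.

Σσᵢ² = 1.626 + 1.188 + 1.538 + 0.776 + 1.674 + 2.809 = 9.611
Sum of the distinct covariances = 6.763
σ²_T = 9.611 + 2 × 6.763 = 23.137
α = (k/(k−1))·(1 − Σσᵢ²/σ²_T) = (6/5)·(1 − 9.611/23.137) = 0.702

α = 0.702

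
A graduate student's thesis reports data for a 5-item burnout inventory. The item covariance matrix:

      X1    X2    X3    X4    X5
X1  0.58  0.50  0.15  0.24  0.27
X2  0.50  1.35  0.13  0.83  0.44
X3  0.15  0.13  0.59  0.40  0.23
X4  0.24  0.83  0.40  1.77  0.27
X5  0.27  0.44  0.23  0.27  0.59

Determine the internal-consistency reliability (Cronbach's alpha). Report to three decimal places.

Σσ²ᵢ = 0.58 + 1.35 + 0.59 + 1.77 + 0.59 = 4.88
Sum of off-diagonal covariances = 3.46
Var(T) = 4.88 + 2 × 3.46 = 11.80
α = (k/(k−1))·(1 − Σσ²ᵢ/Var(T)) = (5/4)·(1 − 4.88/11.80) = 0.733

Cronbach's alpha = 0.733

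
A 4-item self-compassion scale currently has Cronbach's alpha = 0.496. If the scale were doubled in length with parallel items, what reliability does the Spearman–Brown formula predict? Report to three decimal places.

predicted reliability = 0.663

Length factor m = 2
α' = m·α / (1 + (m−1)·α)
   = 2 × 0.496 / (1 + (2 − 1) × 0.496)
   = 0.9920 / 1.4960 = 0.663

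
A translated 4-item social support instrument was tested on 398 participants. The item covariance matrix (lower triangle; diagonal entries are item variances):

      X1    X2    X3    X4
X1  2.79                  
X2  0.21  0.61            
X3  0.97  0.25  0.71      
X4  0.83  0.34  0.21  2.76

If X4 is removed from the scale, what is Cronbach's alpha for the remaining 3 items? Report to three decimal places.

α = 0.615

Remaining items: X1, X2, X3 (k = 3).
Σσ²ᵢ = 2.79 + 0.61 + 0.71 = 4.11
Var(T) = 4.11 + 2 × 1.43 = 6.97
α (item deleted) = (3/2)·(1 − 4.11/6.97) = 0.615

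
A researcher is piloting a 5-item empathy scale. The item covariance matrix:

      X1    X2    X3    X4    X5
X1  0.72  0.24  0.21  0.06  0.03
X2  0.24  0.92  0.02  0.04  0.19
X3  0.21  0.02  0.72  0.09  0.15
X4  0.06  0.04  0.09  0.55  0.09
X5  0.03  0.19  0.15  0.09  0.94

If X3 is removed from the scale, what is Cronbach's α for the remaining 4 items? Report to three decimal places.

Remaining items: X1, X2, X4, X5 (k = 4).
Σσ²ᵢ = 0.72 + 0.92 + 0.55 + 0.94 = 3.13
σ²_T = 3.13 + 2 × 0.65 = 4.43
α (item deleted) = (4/3)·(1 − 3.13/4.43) = 0.391

α = 0.391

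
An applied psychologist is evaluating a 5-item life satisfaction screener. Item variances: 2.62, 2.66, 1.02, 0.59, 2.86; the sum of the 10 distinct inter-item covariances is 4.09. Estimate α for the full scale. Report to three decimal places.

α = 0.570

Σσᵢ² = 2.62 + 2.66 + 1.02 + 0.59 + 2.86 = 9.75
Sum of distinct covariances = 4.09
σ²_total = Σσᵢ² + 2·Σcov = 9.75 + 2 × 4.09 = 17.93
α = (5/4)·(1 − 9.75/17.93) = 0.570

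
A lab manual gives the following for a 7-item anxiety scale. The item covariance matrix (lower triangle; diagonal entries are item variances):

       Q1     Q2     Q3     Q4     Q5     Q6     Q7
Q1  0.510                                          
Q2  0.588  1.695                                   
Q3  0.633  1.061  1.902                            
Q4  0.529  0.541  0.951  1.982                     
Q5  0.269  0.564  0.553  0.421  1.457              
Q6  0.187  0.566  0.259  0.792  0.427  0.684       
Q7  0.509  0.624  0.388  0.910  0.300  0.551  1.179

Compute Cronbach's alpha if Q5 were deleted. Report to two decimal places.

Remaining items: Q1, Q2, Q3, Q4, Q6, Q7 (k = 6).
Σσᵢ² = 0.510 + 1.695 + 1.902 + 1.982 + 0.684 + 1.179 = 7.952
σ²_total = 7.952 + 2 × 9.089 = 26.130
α (item deleted) = (6/5)·(1 − 7.952/26.130) = 0.83

Cronbach's alpha = 0.83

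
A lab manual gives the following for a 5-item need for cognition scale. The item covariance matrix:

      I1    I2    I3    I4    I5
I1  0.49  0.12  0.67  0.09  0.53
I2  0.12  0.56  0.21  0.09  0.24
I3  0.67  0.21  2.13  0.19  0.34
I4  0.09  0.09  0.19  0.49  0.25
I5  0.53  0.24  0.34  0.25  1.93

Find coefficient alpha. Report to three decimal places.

ΣVar(i) = 0.49 + 0.56 + 2.13 + 0.49 + 1.93 = 5.60
Sum of off-diagonal covariances = 2.73
σ²_total = 5.60 + 2 × 2.73 = 11.06
α = (k/(k−1))·(1 − ΣVar(i)/σ²_total) = (5/4)·(1 − 5.60/11.06) = 0.617

coefficient alpha = 0.617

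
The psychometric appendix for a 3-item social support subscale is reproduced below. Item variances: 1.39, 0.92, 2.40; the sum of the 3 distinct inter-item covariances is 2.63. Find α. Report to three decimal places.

α = 0.791

Σσ²ᵢ = 1.39 + 0.92 + 2.40 = 4.71
Sum of distinct covariances = 2.63
σ²_T = Σσ²ᵢ + 2·Σcov = 4.71 + 2 × 2.63 = 9.97
α = (3/2)·(1 − 4.71/9.97) = 0.791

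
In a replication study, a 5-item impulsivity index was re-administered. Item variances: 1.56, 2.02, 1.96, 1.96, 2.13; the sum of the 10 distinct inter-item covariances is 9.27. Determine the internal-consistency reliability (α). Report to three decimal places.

ΣVar(i) = 1.56 + 2.02 + 1.96 + 1.96 + 2.13 = 9.63
Sum of distinct covariances = 9.27
σ²_T = ΣVar(i) + 2·Σcov = 9.63 + 2 × 9.27 = 28.17
α = (5/4)·(1 − 9.63/28.17) = 0.823

α = 0.823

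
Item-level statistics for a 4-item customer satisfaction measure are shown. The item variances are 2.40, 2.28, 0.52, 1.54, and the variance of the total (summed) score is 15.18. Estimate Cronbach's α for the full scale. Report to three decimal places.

Cronbach's α = 0.741

Σσᵢ² = 2.40 + 2.28 + 0.52 + 1.54 = 6.74
α = (k/(k−1))·(1 − Σσᵢ²/Var(T)) = (4/3)·(1 − 6.74/15.18) = 0.741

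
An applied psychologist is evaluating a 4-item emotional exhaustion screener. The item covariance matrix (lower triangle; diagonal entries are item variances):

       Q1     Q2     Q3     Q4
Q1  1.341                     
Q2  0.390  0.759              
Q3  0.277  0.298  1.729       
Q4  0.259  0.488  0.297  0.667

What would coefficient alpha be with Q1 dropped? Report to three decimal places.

α = 0.611

Remaining items: Q2, Q3, Q4 (k = 3).
sum of item variances = 0.759 + 1.729 + 0.667 = 3.155
Var(T) = 3.155 + 2 × 1.083 = 5.321
α (item deleted) = (3/2)·(1 − 3.155/5.321) = 0.611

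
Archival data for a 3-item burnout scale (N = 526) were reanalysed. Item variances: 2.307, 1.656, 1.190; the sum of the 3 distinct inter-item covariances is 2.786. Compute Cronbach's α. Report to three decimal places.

α = 0.779

sum of item variances = 2.307 + 1.656 + 1.190 = 5.153
Sum of distinct covariances = 2.786
Var(T) = sum of item variances + 2·Σcov = 5.153 + 2 × 2.786 = 10.725
α = (3/2)·(1 − 5.153/10.725) = 0.779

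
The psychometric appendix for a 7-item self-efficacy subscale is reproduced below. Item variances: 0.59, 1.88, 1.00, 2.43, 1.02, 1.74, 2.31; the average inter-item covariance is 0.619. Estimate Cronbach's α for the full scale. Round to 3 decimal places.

Σσ²ᵢ = 0.59 + 1.88 + 1.00 + 2.43 + 1.02 + 1.74 + 2.31 = 10.97
Sum of the 21 distinct covariances = 21 × 0.619 = 12.999
Var(T) = Σσ²ᵢ + 2·Σcov = 10.97 + 2 × 12.999 = 36.968
α = (7/6)·(1 − 10.97/36.968) = 0.820

α = 0.820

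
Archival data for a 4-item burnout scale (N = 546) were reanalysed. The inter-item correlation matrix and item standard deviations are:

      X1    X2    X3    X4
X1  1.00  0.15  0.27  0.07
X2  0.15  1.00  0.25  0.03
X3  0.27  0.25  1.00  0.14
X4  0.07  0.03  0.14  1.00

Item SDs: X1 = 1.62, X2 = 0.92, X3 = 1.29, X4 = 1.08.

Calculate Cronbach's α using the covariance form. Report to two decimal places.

Σσ²ᵢ = 1.62² + 0.92² + 1.29² + 1.08² = 6.3013
Covariances σ_ij = r_ij · s_i · s_j:
  σ(X1,X2) = 0.15 × 1.62 × 0.92 = 0.2236
  σ(X1,X3) = 0.27 × 1.62 × 1.29 = 0.5642
  σ(X1,X4) = 0.07 × 1.62 × 1.08 = 0.1225
  σ(X2,X3) = 0.25 × 0.92 × 1.29 = 0.2967
  σ(X2,X4) = 0.03 × 0.92 × 1.08 = 0.0298
  σ(X3,X4) = 0.14 × 1.29 × 1.08 = 0.1950
σ²_T = Σσ²ᵢ + 2·Σσ_ij = 6.3013 + 2 × 1.4318 = 9.1649
α = (4/3)·(1 − 6.3013/9.1649) = 0.42

α = 0.42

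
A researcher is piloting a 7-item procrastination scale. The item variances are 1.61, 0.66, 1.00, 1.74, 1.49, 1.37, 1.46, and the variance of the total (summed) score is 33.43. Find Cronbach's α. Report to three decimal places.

Cronbach's α = 0.841

Σσ²ᵢ = 1.61 + 0.66 + 1.00 + 1.74 + 1.49 + 1.37 + 1.46 = 9.33
α = (k/(k−1))·(1 − Σσ²ᵢ/total variance) = (7/6)·(1 − 9.33/33.43) = 0.841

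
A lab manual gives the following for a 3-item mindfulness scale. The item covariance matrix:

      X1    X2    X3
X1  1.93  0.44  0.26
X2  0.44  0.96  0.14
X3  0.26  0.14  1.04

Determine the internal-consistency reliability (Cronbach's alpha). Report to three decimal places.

ΣVar(i) = 1.93 + 0.96 + 1.04 = 3.93
Σ_{i<j} σ_ij = 0.84
total variance = 3.93 + 2 × 0.84 = 5.61
α = (k/(k−1))·(1 − ΣVar(i)/total variance) = (3/2)·(1 − 3.93/5.61) = 0.449

Cronbach's alpha = 0.449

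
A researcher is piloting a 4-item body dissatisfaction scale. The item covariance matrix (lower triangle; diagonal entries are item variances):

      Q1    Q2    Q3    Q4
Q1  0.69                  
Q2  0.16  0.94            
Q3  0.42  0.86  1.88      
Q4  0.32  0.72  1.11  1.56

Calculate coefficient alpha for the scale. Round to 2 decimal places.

ΣVar(i) = 0.69 + 0.94 + 1.88 + 1.56 = 5.07
Sum of off-diagonal covariances = 3.59
σ²_T = 5.07 + 2 × 3.59 = 12.25
α = (k/(k−1))·(1 − ΣVar(i)/σ²_T) = (4/3)·(1 − 5.07/12.25) = 0.78

α = 0.78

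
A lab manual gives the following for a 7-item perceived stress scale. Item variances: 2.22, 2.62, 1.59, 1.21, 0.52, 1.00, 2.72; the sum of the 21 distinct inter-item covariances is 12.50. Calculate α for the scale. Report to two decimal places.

ΣVar(i) = 2.22 + 2.62 + 1.59 + 1.21 + 0.52 + 1.00 + 2.72 = 11.88
Sum of distinct covariances = 12.50
total variance = ΣVar(i) + 2·Σcov = 11.88 + 2 × 12.50 = 36.88
α = (7/6)·(1 − 11.88/36.88) = 0.79

α = 0.79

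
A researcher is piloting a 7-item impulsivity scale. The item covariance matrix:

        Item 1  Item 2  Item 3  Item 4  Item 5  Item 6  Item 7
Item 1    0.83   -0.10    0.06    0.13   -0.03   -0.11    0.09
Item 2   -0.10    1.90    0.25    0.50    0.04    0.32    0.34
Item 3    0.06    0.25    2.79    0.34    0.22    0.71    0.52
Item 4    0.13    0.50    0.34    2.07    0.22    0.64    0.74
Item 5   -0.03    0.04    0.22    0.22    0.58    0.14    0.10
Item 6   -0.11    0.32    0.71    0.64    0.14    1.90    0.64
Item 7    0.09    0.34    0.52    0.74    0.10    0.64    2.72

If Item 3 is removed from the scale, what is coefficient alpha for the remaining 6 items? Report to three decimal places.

α = 0.507

Remaining items: Item 1, Item 2, Item 4, Item 5, Item 6, Item 7 (k = 6).
Σσᵢ² = 0.83 + 1.90 + 2.07 + 0.58 + 1.90 + 2.72 = 10.00
total variance = 10.00 + 2 × 3.66 = 17.32
α (item deleted) = (6/5)·(1 − 10.00/17.32) = 0.507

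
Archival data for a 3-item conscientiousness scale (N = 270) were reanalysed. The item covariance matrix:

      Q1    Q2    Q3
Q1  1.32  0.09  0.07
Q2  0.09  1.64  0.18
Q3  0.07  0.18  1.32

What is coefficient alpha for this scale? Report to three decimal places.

Σσᵢ² = 1.32 + 1.64 + 1.32 = 4.28
Sum of off-diagonal covariances = 0.34
σ²_T = 4.28 + 2 × 0.34 = 4.96
α = (k/(k−1))·(1 − Σσᵢ²/σ²_T) = (3/2)·(1 − 4.28/4.96) = 0.206

coefficient alpha = 0.206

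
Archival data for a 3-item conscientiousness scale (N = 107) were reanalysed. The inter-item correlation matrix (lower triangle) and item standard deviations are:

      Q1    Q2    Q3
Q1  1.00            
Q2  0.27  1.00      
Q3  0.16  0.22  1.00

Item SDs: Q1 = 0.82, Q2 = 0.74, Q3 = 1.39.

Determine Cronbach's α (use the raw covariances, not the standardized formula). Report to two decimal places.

α = 0.40

Σσ²ᵢ = 0.82² + 0.74² + 1.39² = 3.1521
Covariances σ_ij = r_ij · s_i · s_j:
  σ(Q1,Q2) = 0.27 × 0.82 × 0.74 = 0.1638
  σ(Q1,Q3) = 0.16 × 0.82 × 1.39 = 0.1824
  σ(Q2,Q3) = 0.22 × 0.74 × 1.39 = 0.2263
σ²_T = Σσ²ᵢ + 2·Σσ_ij = 3.1521 + 2 × 0.5725 = 4.2971
α = (3/2)·(1 − 3.1521/4.2971) = 0.40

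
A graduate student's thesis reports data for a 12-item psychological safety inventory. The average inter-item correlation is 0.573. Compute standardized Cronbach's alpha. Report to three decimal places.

standardized Cronbach's alpha = 0.942

Standardized α = k·r̄ / (1 + (k−1)·r̄) = 12 × 0.573 / (1 + 11 × 0.573)
  = 6.8760 / 7.3030 = 0.942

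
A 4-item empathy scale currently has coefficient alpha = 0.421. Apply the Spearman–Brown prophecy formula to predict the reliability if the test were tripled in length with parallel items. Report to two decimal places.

predicted reliability = 0.69

Length factor m = 3
α' = m·α / (1 + (m−1)·α)
   = 3 × 0.421 / (1 + (3 − 1) × 0.421)
   = 1.2630 / 1.8420 = 0.69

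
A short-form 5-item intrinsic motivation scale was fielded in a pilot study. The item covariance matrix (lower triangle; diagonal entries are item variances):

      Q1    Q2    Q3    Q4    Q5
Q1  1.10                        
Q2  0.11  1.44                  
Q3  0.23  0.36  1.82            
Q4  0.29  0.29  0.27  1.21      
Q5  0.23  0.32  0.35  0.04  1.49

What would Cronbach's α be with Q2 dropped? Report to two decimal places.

Remaining items: Q1, Q3, Q4, Q5 (k = 4).
Σσ²ᵢ = 1.10 + 1.82 + 1.21 + 1.49 = 5.62
total variance = 5.62 + 2 × 1.41 = 8.44
α (item deleted) = (4/3)·(1 − 5.62/8.44) = 0.45

Cronbach's α = 0.45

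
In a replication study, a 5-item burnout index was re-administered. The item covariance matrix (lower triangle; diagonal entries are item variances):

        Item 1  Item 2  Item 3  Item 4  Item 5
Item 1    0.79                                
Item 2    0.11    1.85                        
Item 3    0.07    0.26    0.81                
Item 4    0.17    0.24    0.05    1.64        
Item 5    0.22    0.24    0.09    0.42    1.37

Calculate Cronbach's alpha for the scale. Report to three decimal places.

Cronbach's alpha = 0.458

sum of item variances = 0.79 + 1.85 + 0.81 + 1.64 + 1.37 = 6.46
Sum of off-diagonal covariances = 1.87
Var(T) = 6.46 + 2 × 1.87 = 10.20
α = (k/(k−1))·(1 − sum of item variances/Var(T)) = (5/4)·(1 − 6.46/10.20) = 0.458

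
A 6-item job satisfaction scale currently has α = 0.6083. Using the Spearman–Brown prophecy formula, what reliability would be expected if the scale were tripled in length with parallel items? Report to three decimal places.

predicted reliability = 0.823

Length factor m = 3
α' = m·α / (1 + (m−1)·α)
   = 3 × 0.6083 / (1 + (3 − 1) × 0.6083)
   = 1.8249 / 2.2166 = 0.823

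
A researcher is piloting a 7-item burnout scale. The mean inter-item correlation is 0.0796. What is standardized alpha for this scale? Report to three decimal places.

Standardized α = k·r̄ / (1 + (k−1)·r̄) = 7 × 0.0796 / (1 + 6 × 0.0796)
  = 0.5572 / 1.4776 = 0.377

α = 0.377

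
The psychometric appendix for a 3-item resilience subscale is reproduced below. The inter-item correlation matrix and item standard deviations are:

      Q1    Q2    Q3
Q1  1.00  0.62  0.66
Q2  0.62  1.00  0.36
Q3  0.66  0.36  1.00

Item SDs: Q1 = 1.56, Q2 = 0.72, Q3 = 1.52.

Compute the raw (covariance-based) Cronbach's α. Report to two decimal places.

Cronbach's α = 0.75

Σσ²ᵢ = 1.56² + 0.72² + 1.52² = 5.2624
Covariances σ_ij = r_ij · s_i · s_j:
  σ(Q1,Q2) = 0.62 × 1.56 × 0.72 = 0.6964
  σ(Q1,Q3) = 0.66 × 1.56 × 1.52 = 1.5650
  σ(Q2,Q3) = 0.36 × 0.72 × 1.52 = 0.3940
σ²_T = Σσ²ᵢ + 2·Σσ_ij = 5.2624 + 2 × 2.6554 = 10.5732
α = (3/2)·(1 − 5.2624/10.5732) = 0.75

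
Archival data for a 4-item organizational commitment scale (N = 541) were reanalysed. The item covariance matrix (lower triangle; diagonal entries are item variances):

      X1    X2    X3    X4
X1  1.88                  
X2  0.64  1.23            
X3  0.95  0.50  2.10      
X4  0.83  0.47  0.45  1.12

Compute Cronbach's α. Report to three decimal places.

ΣVar(i) = 1.88 + 1.23 + 2.10 + 1.12 = 6.33
Sum of off-diagonal covariances = 3.84
σ²_T = 6.33 + 2 × 3.84 = 14.01
α = (k/(k−1))·(1 − ΣVar(i)/σ²_T) = (4/3)·(1 − 6.33/14.01) = 0.731

Cronbach's α = 0.731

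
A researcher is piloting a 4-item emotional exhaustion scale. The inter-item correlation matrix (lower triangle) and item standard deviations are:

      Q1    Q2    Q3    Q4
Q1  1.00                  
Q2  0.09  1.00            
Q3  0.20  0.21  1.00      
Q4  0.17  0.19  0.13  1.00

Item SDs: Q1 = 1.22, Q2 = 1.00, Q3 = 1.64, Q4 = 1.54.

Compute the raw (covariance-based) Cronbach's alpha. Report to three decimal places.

Σσ²ᵢ = 1.22² + 1.00² + 1.64² + 1.54² = 7.5496
Covariances σ_ij = r_ij · s_i · s_j:
  σ(Q1,Q2) = 0.09 × 1.22 × 1.00 = 0.1098
  σ(Q1,Q3) = 0.20 × 1.22 × 1.64 = 0.4002
  σ(Q1,Q4) = 0.17 × 1.22 × 1.54 = 0.3194
  σ(Q2,Q3) = 0.21 × 1.00 × 1.64 = 0.3444
  σ(Q2,Q4) = 0.19 × 1.00 × 1.54 = 0.2926
  σ(Q3,Q4) = 0.13 × 1.64 × 1.54 = 0.3283
σ²_T = Σσ²ᵢ + 2·Σσ_ij = 7.5496 + 2 × 1.7947 = 11.1390
α = (4/3)·(1 − 7.5496/11.1390) = 0.430

α = 0.430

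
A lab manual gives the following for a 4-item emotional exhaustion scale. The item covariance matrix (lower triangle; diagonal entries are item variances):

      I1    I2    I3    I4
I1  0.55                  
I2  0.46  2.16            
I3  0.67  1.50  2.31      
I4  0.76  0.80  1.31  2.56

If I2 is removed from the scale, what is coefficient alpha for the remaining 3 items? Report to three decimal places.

coefficient alpha = 0.754

Remaining items: I1, I3, I4 (k = 3).
Σσ²ᵢ = 0.55 + 2.31 + 2.56 = 5.42
σ²_total = 5.42 + 2 × 2.74 = 10.90
α (item deleted) = (3/2)·(1 − 5.42/10.90) = 0.754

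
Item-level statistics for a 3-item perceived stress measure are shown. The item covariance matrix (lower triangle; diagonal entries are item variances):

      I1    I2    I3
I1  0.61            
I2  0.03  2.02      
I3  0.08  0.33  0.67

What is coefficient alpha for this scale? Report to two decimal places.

ΣVar(i) = 0.61 + 2.02 + 0.67 = 3.30
Sum of off-diagonal covariances = 0.44
σ²_total = 3.30 + 2 × 0.44 = 4.18
α = (k/(k−1))·(1 − ΣVar(i)/σ²_total) = (3/2)·(1 − 3.30/4.18) = 0.32

α = 0.32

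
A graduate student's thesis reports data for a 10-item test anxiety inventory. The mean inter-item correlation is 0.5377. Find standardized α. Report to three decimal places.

α = 0.921

Standardized α = k·r̄ / (1 + (k−1)·r̄) = 10 × 0.5377 / (1 + 9 × 0.5377)
  = 5.3770 / 5.8393 = 0.921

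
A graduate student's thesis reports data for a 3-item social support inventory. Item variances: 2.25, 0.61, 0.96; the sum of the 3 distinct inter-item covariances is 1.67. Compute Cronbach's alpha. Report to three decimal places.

sum of item variances = 2.25 + 0.61 + 0.96 = 3.82
Sum of distinct covariances = 1.67
total variance = sum of item variances + 2·Σcov = 3.82 + 2 × 1.67 = 7.16
α = (3/2)·(1 − 3.82/7.16) = 0.700

Cronbach's alpha = 0.700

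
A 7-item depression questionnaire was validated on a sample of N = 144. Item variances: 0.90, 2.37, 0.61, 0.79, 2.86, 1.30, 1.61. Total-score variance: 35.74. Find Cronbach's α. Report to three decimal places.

sum of item variances = 0.90 + 2.37 + 0.61 + 0.79 + 2.86 + 1.30 + 1.61 = 10.44
α = (k/(k−1))·(1 − sum of item variances/Var(T)) = (7/6)·(1 − 10.44/35.74) = 0.826

α = 0.826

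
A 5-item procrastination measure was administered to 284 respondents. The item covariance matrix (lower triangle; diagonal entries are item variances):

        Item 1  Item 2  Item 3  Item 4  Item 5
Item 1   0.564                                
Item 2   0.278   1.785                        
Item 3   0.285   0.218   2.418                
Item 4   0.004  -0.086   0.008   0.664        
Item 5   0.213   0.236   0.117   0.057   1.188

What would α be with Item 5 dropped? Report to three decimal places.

α = 0.275

Remaining items: Item 1, Item 2, Item 3, Item 4 (k = 4).
Σσᵢ² = 0.564 + 1.785 + 2.418 + 0.664 = 5.431
Var(T) = 5.431 + 2 × 0.707 = 6.845
α (item deleted) = (4/3)·(1 − 5.431/6.845) = 0.275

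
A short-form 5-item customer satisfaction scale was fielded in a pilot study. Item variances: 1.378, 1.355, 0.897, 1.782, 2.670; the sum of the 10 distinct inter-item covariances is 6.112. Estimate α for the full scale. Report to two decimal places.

Σσᵢ² = 1.378 + 1.355 + 0.897 + 1.782 + 2.670 = 8.082
Sum of distinct covariances = 6.112
σ²_T = Σσᵢ² + 2·Σcov = 8.082 + 2 × 6.112 = 20.306
α = (5/4)·(1 − 8.082/20.306) = 0.75

α = 0.75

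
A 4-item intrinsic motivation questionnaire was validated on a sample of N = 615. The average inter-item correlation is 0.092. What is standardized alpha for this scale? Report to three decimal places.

Standardized α = k·r̄ / (1 + (k−1)·r̄) = 4 × 0.092 / (1 + 3 × 0.092)
  = 0.3680 / 1.2760 = 0.288

standardized alpha = 0.288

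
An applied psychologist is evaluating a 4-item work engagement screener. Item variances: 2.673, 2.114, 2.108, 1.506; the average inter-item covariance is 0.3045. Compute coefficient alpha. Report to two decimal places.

Σσᵢ² = 2.673 + 2.114 + 2.108 + 1.506 = 8.401
Sum of the 6 distinct covariances = 6 × 0.3045 = 1.8270
total variance = Σσᵢ² + 2·Σcov = 8.401 + 2 × 1.8270 = 12.0550
α = (4/3)·(1 − 8.401/12.0550) = 0.40

coefficient alpha = 0.40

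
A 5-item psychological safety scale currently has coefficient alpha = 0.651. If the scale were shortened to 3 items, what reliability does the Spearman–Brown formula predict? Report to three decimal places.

predicted reliability = 0.528

Length factor m = 3/5 = 0.6000
α' = m·α / (1 − (1−m)·α)
   = 3/5 × 0.651 / (1 − (1 − 3/5) × 0.651)
   = 0.3906 / 0.7396 = 0.528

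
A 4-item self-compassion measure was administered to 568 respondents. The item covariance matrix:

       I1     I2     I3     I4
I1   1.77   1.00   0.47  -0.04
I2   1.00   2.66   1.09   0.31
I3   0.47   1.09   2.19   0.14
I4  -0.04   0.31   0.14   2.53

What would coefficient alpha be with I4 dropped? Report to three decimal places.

Remaining items: I1, I2, I3 (k = 3).
ΣVar(i) = 1.77 + 2.66 + 2.19 = 6.62
σ²_total = 6.62 + 2 × 2.56 = 11.74
α (item deleted) = (3/2)·(1 − 6.62/11.74) = 0.654

coefficient alpha = 0.654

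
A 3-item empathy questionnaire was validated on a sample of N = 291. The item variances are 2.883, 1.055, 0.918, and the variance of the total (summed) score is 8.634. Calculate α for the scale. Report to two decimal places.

α = 0.66

ΣVar(i) = 2.883 + 1.055 + 0.918 = 4.856
α = (k/(k−1))·(1 − ΣVar(i)/Var(T)) = (3/2)·(1 − 4.856/8.634) = 0.66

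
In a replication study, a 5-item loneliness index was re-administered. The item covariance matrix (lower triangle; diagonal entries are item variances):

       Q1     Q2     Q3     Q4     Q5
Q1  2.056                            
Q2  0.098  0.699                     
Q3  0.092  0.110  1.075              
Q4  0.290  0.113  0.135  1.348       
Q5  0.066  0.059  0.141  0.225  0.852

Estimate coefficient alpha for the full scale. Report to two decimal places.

coefficient alpha = 0.38

Σσᵢ² = 2.056 + 0.699 + 1.075 + 1.348 + 0.852 = 6.030
Sum of off-diagonal covariances = 1.329
σ²_total = 6.030 + 2 × 1.329 = 8.688
α = (k/(k−1))·(1 − Σσᵢ²/σ²_total) = (5/4)·(1 − 6.030/8.688) = 0.38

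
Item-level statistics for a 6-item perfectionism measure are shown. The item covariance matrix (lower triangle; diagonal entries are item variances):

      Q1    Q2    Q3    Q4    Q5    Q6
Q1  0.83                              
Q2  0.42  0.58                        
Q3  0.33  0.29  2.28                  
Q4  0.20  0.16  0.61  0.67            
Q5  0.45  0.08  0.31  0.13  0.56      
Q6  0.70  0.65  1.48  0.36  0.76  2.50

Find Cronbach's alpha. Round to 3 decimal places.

Σσᵢ² = 0.83 + 0.58 + 2.28 + 0.67 + 0.56 + 2.50 = 7.42
Σ_{i<j} σ_ij = 6.93
Var(T) = 7.42 + 2 × 6.93 = 21.28
α = (k/(k−1))·(1 − Σσᵢ²/Var(T)) = (6/5)·(1 − 7.42/21.28) = 0.782

α = 0.782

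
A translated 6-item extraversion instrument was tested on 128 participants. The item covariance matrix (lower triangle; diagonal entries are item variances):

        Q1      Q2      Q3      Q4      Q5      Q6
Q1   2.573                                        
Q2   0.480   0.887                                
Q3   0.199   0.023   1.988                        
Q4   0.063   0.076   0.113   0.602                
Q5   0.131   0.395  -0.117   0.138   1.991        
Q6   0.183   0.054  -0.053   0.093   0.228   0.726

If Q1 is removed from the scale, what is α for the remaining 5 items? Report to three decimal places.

Remaining items: Q2, Q3, Q4, Q5, Q6 (k = 5).
Σσᵢ² = 0.887 + 1.988 + 0.602 + 1.991 + 0.726 = 6.194
Var(T) = 6.194 + 2 × 0.950 = 8.094
α (item deleted) = (5/4)·(1 − 6.194/8.094) = 0.293

α = 0.293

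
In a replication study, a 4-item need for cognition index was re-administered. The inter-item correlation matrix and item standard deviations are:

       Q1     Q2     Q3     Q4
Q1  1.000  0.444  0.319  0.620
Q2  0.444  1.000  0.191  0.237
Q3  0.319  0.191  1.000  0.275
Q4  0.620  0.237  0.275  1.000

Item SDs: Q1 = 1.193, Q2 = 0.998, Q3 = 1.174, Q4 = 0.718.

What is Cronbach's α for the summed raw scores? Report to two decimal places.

Cronbach's α = 0.66

Σσ²ᵢ = 1.193² + 0.998² + 1.174² + 0.718² = 4.3131
Covariances σ_ij = r_ij · s_i · s_j:
  σ(Q1,Q2) = 0.444 × 1.193 × 0.998 = 0.5286
  σ(Q1,Q3) = 0.319 × 1.193 × 1.174 = 0.4468
  σ(Q1,Q4) = 0.620 × 1.193 × 0.718 = 0.5311
  σ(Q2,Q3) = 0.191 × 0.998 × 1.174 = 0.2238
  σ(Q2,Q4) = 0.237 × 0.998 × 0.718 = 0.1698
  σ(Q3,Q4) = 0.275 × 1.174 × 0.718 = 0.2318
σ²_T = Σσ²ᵢ + 2·Σσ_ij = 4.3131 + 2 × 2.1319 = 8.5769
α = (4/3)·(1 − 4.3131/8.5769) = 0.66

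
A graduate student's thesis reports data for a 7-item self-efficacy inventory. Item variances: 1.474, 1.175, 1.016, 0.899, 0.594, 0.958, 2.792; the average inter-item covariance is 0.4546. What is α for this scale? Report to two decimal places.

ΣVar(i) = 1.474 + 1.175 + 1.016 + 0.899 + 0.594 + 0.958 + 2.792 = 8.908
Sum of the 21 distinct covariances = 21 × 0.4546 = 9.5466
Var(T) = ΣVar(i) + 2·Σcov = 8.908 + 2 × 9.5466 = 28.0012
α = (7/6)·(1 − 8.908/28.0012) = 0.80

α = 0.80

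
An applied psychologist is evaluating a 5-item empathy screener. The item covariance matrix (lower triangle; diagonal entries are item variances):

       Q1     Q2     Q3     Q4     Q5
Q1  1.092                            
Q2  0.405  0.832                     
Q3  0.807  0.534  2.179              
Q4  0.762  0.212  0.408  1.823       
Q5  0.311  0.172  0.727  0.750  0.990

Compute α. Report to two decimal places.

α = 0.74

sum of item variances = 1.092 + 0.832 + 2.179 + 1.823 + 0.990 = 6.916
Sum of off-diagonal covariances = 5.088
σ²_T = 6.916 + 2 × 5.088 = 17.092
α = (k/(k−1))·(1 − sum of item variances/σ²_T) = (5/4)·(1 − 6.916/17.092) = 0.74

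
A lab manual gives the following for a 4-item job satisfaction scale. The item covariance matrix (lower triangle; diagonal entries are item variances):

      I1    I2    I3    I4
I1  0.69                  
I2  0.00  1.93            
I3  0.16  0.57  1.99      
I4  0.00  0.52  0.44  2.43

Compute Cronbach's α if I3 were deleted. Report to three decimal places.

Cronbach's α = 0.256

Remaining items: I1, I2, I4 (k = 3).
ΣVar(i) = 0.69 + 1.93 + 2.43 = 5.05
Var(T) = 5.05 + 2 × 0.52 = 6.09
α (item deleted) = (3/2)·(1 − 5.05/6.09) = 0.256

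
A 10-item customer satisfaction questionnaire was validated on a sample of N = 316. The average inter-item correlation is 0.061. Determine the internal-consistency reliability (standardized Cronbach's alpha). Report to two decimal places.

Standardized α = k·r̄ / (1 + (k−1)·r̄) = 10 × 0.061 / (1 + 9 × 0.061)
  = 0.6100 / 1.5490 = 0.39

α = 0.39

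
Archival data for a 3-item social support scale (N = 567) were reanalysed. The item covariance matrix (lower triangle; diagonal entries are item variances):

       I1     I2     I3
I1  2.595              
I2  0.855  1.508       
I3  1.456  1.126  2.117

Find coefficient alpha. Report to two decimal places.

α = 0.79

Σσᵢ² = 2.595 + 1.508 + 2.117 = 6.220
Σ_{i<j} σ_ij = 3.437
σ²_total = 6.220 + 2 × 3.437 = 13.094
α = (k/(k−1))·(1 − Σσᵢ²/σ²_total) = (3/2)·(1 − 6.220/13.094) = 0.79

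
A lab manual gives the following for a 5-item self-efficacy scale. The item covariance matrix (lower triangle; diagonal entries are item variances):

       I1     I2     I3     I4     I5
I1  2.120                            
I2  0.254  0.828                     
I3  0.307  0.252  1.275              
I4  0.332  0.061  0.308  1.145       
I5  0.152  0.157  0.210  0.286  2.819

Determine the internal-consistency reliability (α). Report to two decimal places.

Σσ²ᵢ = 2.120 + 0.828 + 1.275 + 1.145 + 2.819 = 8.187
Σ_{i<j} σ_ij = 2.319
Var(T) = 8.187 + 2 × 2.319 = 12.825
α = (k/(k−1))·(1 − Σσ²ᵢ/Var(T)) = (5/4)·(1 − 8.187/12.825) = 0.45

α = 0.45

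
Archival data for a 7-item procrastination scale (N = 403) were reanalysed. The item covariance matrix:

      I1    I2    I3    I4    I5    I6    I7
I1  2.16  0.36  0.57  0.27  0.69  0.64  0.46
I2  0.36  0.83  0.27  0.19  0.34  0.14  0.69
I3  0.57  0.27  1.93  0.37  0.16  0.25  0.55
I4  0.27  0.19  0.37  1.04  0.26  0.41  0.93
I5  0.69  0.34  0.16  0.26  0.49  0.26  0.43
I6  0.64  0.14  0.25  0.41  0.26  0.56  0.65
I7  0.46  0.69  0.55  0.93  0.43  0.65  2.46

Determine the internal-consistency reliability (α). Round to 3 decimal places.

ΣVar(i) = 2.16 + 0.83 + 1.93 + 1.04 + 0.49 + 0.56 + 2.46 = 9.47
Σ_{i<j} σ_ij = 8.89
total variance = 9.47 + 2 × 8.89 = 27.25
α = (k/(k−1))·(1 − ΣVar(i)/total variance) = (7/6)·(1 − 9.47/27.25) = 0.761

α = 0.761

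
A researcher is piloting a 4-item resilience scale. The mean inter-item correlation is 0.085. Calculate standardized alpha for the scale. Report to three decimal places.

standardized alpha = 0.271

Standardized α = k·r̄ / (1 + (k−1)·r̄) = 4 × 0.085 / (1 + 3 × 0.085)
  = 0.3400 / 1.2550 = 0.271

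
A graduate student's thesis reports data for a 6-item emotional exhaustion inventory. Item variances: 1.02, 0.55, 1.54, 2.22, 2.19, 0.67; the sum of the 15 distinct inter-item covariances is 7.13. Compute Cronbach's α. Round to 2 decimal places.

sum of item variances = 1.02 + 0.55 + 1.54 + 2.22 + 2.19 + 0.67 = 8.19
Sum of distinct covariances = 7.13
σ²_total = sum of item variances + 2·Σcov = 8.19 + 2 × 7.13 = 22.45
α = (6/5)·(1 − 8.19/22.45) = 0.76

α = 0.76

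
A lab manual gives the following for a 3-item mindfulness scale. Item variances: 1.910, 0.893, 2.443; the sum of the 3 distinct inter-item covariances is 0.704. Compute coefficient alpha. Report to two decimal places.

ΣVar(i) = 1.910 + 0.893 + 2.443 = 5.246
Sum of distinct covariances = 0.704
Var(T) = ΣVar(i) + 2·Σcov = 5.246 + 2 × 0.704 = 6.654
α = (3/2)·(1 − 5.246/6.654) = 0.32

α = 0.32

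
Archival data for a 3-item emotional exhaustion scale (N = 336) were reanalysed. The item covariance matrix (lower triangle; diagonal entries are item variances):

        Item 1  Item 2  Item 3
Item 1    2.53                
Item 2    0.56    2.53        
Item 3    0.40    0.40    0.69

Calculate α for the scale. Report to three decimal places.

sum of item variances = 2.53 + 2.53 + 0.69 = 5.75
Sum of the distinct covariances = 1.36
Var(T) = 5.75 + 2 × 1.36 = 8.47
α = (k/(k−1))·(1 − sum of item variances/Var(T)) = (3/2)·(1 − 5.75/8.47) = 0.482

α = 0.482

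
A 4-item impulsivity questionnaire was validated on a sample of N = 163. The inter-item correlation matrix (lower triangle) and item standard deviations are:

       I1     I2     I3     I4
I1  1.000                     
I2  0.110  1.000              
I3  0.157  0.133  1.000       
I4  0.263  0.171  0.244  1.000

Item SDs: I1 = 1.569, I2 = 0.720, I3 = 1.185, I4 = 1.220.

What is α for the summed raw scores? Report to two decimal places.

α = 0.46

Σσ²ᵢ = 1.569² + 0.720² + 1.185² + 1.220² = 5.8728
Covariances σ_ij = r_ij · s_i · s_j:
  σ(I1,I2) = 0.110 × 1.569 × 0.720 = 0.1243
  σ(I1,I3) = 0.157 × 1.569 × 1.185 = 0.2919
  σ(I1,I4) = 0.263 × 1.569 × 1.220 = 0.5034
  σ(I2,I3) = 0.133 × 0.720 × 1.185 = 0.1135
  σ(I2,I4) = 0.171 × 0.720 × 1.220 = 0.1502
  σ(I3,I4) = 0.244 × 1.185 × 1.220 = 0.3528
σ²_T = Σσ²ᵢ + 2·Σσ_ij = 5.8728 + 2 × 1.5361 = 8.9450
α = (4/3)·(1 − 5.8728/8.9450) = 0.46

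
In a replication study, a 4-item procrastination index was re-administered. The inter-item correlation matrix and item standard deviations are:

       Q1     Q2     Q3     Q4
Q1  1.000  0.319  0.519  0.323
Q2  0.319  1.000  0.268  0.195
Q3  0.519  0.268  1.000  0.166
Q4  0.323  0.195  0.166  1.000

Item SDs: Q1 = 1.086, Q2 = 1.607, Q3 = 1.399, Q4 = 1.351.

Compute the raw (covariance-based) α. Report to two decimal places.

α = 0.61

Σσ²ᵢ = 1.086² + 1.607² + 1.399² + 1.351² = 7.5442
Covariances σ_ij = r_ij · s_i · s_j:
  σ(Q1,Q2) = 0.319 × 1.086 × 1.607 = 0.5567
  σ(Q1,Q3) = 0.519 × 1.086 × 1.399 = 0.7885
  σ(Q1,Q4) = 0.323 × 1.086 × 1.351 = 0.4739
  σ(Q2,Q3) = 0.268 × 1.607 × 1.399 = 0.6025
  σ(Q2,Q4) = 0.195 × 1.607 × 1.351 = 0.4234
  σ(Q3,Q4) = 0.166 × 1.399 × 1.351 = 0.3137
σ²_T = Σσ²ᵢ + 2·Σσ_ij = 7.5442 + 2 × 3.1587 = 13.8616
α = (4/3)·(1 − 7.5442/13.8616) = 0.61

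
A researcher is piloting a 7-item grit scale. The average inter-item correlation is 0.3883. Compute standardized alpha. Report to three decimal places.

Standardized α = k·r̄ / (1 + (k−1)·r̄) = 7 × 0.3883 / (1 + 6 × 0.3883)
  = 2.7181 / 3.3298 = 0.816

α = 0.816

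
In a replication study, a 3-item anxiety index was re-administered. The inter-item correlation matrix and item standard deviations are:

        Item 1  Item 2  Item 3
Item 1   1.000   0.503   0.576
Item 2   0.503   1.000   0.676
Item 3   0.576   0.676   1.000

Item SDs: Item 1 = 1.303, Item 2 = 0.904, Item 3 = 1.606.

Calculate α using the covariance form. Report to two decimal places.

α = 0.78

Σσ²ᵢ = 1.303² + 0.904² + 1.606² = 5.0943
Covariances σ_ij = r_ij · s_i · s_j:
  σ(Item 1,Item 2) = 0.503 × 1.303 × 0.904 = 0.5925
  σ(Item 1,Item 3) = 0.576 × 1.303 × 1.606 = 1.2053
  σ(Item 2,Item 3) = 0.676 × 0.904 × 1.606 = 0.9814
σ²_T = Σσ²ᵢ + 2·Σσ_ij = 5.0943 + 2 × 2.7792 = 10.6527
α = (3/2)·(1 − 5.0943/10.6527) = 0.78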